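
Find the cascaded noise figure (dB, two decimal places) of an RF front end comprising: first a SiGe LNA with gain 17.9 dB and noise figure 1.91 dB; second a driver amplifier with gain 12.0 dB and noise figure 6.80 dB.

2.08 dB

Convert to linear (a loss of L dB is a gain of −L dB): F_i = 10^(NF_i/10), G_i = 10^(G_i,dB/10)
  Stage 1: F_1 = 10^(1.91/10) = 1.552, G_1 = 10^(17.9/10) = 61.66
  Stage 2: F_2 = 10^(6.80/10) = 4.786, G_2 = 10^(12.0/10) = 15.85
Friis cascade:
  F = 1.552 + (4.786 − 1)/61.66 = 1.614
NF = 10 log₁₀(1.614) = 2.08 dB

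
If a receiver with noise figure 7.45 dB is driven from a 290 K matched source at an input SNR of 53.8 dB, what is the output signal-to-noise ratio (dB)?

46.35 dB

By definition F = SNR_in/SNR_out, so in dB: SNR_out = SNR_in − NF
SNR_out = 53.8 − 7.45 = 46.35 dB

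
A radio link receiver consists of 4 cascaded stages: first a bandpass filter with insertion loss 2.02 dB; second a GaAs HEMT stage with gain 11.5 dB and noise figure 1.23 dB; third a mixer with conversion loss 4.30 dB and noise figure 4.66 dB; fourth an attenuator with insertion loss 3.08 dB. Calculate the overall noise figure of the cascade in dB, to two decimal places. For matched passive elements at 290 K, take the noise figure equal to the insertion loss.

Convert to linear (a loss of L dB is a gain of −L dB): F_i = 10^(NF_i/10), G_i = 10^(G_i,dB/10)
  Stage 1: F_1 = 10^(2.02/10) = 1.592, G_1 = 10^(−2.02/10) = 0.6281
  Stage 2: F_2 = 10^(1.23/10) = 1.327, G_2 = 10^(11.5/10) = 14.13
  Stage 3: F_3 = 10^(4.66/10) = 2.924, G_3 = 10^(−4.30/10) = 0.3715
  Stage 4: F_4 = 10^(3.08/10) = 2.032, G_4 = 10^(−3.08/10) = 0.4920
Friis cascade:
  F = 1.592 + (1.327 − 1)/0.6281 + (2.924 − 1)/8.872 + (2.032 − 1)/3.296 = 2.644
NF = 10 log₁₀(2.644) = 4.22 dB

4.22 dB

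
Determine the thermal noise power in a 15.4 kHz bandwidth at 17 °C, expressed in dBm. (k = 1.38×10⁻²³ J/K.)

T = 17 °C + 273.15 = 290.15 K
P_n = kTB = 1.38×10⁻²³ × 290.15 × 1.54×10⁴ = 6.17×10⁻¹⁷ W
In dBm: 10 log₁₀(6.17×10⁻¹⁷ / 10⁻³) = −132.1 dBm

−132.1 dBm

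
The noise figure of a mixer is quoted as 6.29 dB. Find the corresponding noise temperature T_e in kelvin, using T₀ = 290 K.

F = 10^(6.29/10) = 4.25598
T_e = (F − 1)·T₀ = (4.25598 − 1) × 290 = 944 K

944 K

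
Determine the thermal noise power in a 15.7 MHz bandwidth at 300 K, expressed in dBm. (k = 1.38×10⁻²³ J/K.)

P_n = kTB = 1.38×10⁻²³ × 300 × 1.57×10⁷ = 6.50×10⁻¹⁴ W
In dBm: 10 log₁₀(6.50×10⁻¹⁴ / 10⁻³) = −101.9 dBm

−101.9 dBm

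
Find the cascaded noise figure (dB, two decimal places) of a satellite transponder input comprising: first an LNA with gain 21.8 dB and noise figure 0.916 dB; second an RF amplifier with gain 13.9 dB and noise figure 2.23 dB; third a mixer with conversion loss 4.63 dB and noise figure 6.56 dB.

Convert to linear (a loss of L dB is a gain of −L dB): F_i = 10^(NF_i/10), G_i = 10^(G_i,dB/10)
  Stage 1: F_1 = 10^(0.916/10) = 1.235, G_1 = 10^(21.8/10) = 151.4
  Stage 2: F_2 = 10^(2.23/10) = 1.671, G_2 = 10^(13.9/10) = 24.55
  Stage 3: F_3 = 10^(6.56/10) = 4.529, G_3 = 10^(−4.63/10) = 0.3443
Friis cascade:
  F = 1.235 + (1.671 − 1)/151.4 + (4.529 − 1)/3715 = 1.240
NF = 10 log₁₀(1.240) = 0.93 dB

0.93 dB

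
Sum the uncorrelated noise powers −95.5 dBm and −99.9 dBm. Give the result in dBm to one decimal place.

Convert to linear, add, convert back:
P₁ = 2.82×10⁻¹³ W, P₂ = 1.02×10⁻¹³ W
P_tot = 3.84×10⁻¹³ W → 10 log₁₀(P_tot / 10⁻³) = −94.2 dBm

−94.2 dBm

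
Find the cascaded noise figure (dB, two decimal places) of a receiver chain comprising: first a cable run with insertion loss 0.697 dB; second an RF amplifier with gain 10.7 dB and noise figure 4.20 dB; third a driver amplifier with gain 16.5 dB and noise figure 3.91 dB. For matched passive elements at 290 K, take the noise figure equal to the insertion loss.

Convert to linear (a loss of L dB is a gain of −L dB): F_i = 10^(NF_i/10), G_i = 10^(G_i,dB/10)
  Stage 1: F_1 = 10^(0.697/10) = 1.174, G_1 = 10^(−0.697/10) = 0.8517
  Stage 2: F_2 = 10^(4.20/10) = 2.630, G_2 = 10^(10.7/10) = 11.75
  Stage 3: F_3 = 10^(3.91/10) = 2.460, G_3 = 10^(16.5/10) = 44.67
Friis cascade:
  F = 1.174 + (2.630 − 1)/0.8517 + (2.460 − 1)/10.01 = 3.234
NF = 10 log₁₀(3.234) = 5.10 dB

5.10 dB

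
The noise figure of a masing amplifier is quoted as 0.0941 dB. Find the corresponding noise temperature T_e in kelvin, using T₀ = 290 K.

6.35 K

F = 10^(0.0941/10) = 1.0219
T_e = (F − 1)·T₀ = (1.0219 − 1) × 290 = 6.35 K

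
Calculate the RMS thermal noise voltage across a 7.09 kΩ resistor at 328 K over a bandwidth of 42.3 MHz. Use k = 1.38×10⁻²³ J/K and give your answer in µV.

V_n = √(4kTRB)
4kTRB = 4 × 1.38×10⁻²³ × 328 × 7.09×10³ × 4.23×10⁷ = 5.43×10⁻⁹ V²
V_n = √(5.43×10⁻⁹) = 7.37×10⁻⁵ V = 73.7 µV

73.7 µV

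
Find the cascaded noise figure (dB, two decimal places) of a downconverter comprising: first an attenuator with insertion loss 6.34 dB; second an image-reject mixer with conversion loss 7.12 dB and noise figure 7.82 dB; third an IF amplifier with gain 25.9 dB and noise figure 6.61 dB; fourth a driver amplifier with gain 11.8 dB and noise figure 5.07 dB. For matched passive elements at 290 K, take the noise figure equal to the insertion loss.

Convert to linear (a loss of L dB is a gain of −L dB): F_i = 10^(NF_i/10), G_i = 10^(G_i,dB/10)
  Stage 1: F_1 = 10^(6.34/10) = 4.305, G_1 = 10^(−6.34/10) = 0.2323
  Stage 2: F_2 = 10^(7.82/10) = 6.053, G_2 = 10^(−7.12/10) = 0.1941
  Stage 3: F_3 = 10^(6.61/10) = 4.581, G_3 = 10^(25.9/10) = 389.0
  Stage 4: F_4 = 10^(5.07/10) = 3.214, G_4 = 10^(11.8/10) = 15.14
Friis cascade:
  F = 4.305 + (6.053 − 1)/0.2323 + (4.581 − 1)/0.04508 + (3.214 − 1)/17.54 = 105.6
NF = 10 log₁₀(105.6) = 20.24 dB

20.24 dB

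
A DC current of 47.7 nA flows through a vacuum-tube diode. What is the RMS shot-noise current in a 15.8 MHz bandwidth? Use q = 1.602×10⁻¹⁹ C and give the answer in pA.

491 pA

I_n = √(2qI·B)
2qI·B = 2 × 1.602×10⁻¹⁹ × 4.77×10⁻⁸ × 1.58×10⁷ = 2.41×10⁻¹⁹ A²
I_n = √(2.41×10⁻¹⁹) = 4.91×10⁻¹⁰ A = 491 pA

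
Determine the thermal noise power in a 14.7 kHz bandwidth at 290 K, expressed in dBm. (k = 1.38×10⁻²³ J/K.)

−132.3 dBm

P_n = kTB = 1.38×10⁻²³ × 290 × 1.47×10⁴ = 5.88×10⁻¹⁷ W
In dBm: 10 log₁₀(5.88×10⁻¹⁷ / 10⁻³) = −132.3 dBm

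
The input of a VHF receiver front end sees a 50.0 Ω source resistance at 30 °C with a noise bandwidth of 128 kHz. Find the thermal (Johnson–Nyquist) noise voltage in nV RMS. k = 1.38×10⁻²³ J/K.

327 nV

T = 30 °C + 273.15 = 303.15 K
V_n = √(4kTRB)
4kTRB = 4 × 1.38×10⁻²³ × 303.15 × 5.00×10¹ × 1.28×10⁵ = 1.07×10⁻¹³ V²
V_n = √(1.07×10⁻¹³) = 3.27×10⁻⁷ V = 327 nV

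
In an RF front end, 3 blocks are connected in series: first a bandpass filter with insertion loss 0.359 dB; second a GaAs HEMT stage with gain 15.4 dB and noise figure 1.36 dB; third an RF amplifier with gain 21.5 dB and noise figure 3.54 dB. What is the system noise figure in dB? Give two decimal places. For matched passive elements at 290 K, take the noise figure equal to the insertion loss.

Convert to linear (a loss of L dB is a gain of −L dB): F_i = 10^(NF_i/10), G_i = 10^(G_i,dB/10)
  Stage 1: F_1 = 10^(0.359/10) = 1.086, G_1 = 10^(−0.359/10) = 0.9207
  Stage 2: F_2 = 10^(1.36/10) = 1.368, G_2 = 10^(15.4/10) = 34.67
  Stage 3: F_3 = 10^(3.54/10) = 2.259, G_3 = 10^(21.5/10) = 141.3
Friis cascade:
  F = 1.086 + (1.368 − 1)/0.9207 + (2.259 − 1)/31.92 = 1.525
NF = 10 log₁₀(1.525) = 1.83 dB

1.83 dB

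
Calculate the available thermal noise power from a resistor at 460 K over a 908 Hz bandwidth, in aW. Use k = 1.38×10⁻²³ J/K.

5.76 aW

P_n = kTB = 1.38×10⁻²³ × 460 × 9.08×10² = 5.76×10⁻¹⁸ W = 5.76 aW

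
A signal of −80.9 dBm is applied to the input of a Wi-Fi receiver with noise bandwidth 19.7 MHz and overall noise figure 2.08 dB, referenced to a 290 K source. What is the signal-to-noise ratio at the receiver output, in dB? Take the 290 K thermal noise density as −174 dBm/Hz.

18.1 dB

Noise floor: N = −174 + 10 log₁₀(B) + NF
10 log₁₀(1.97×10⁷) = 72.94 dB
N = −174 + 72.94 + 2.08 = −98.98 dBm
SNR = P_sig − N = −80.9 − (−98.98) = 18.08 dB → 18.1 dB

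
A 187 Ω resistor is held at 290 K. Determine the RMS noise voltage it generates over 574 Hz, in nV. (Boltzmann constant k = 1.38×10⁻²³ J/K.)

V_n = √(4kTRB)
4kTRB = 4 × 1.38×10⁻²³ × 290 × 1.87×10² × 5.74×10² = 1.72×10⁻¹⁵ V²
V_n = √(1.72×10⁻¹⁵) = 4.15×10⁻⁸ V = 41.5 nV

41.5 nV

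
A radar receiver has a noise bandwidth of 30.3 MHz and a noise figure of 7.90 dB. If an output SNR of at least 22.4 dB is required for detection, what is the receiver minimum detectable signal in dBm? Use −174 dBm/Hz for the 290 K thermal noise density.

−68.9 dBm

Sensitivity = −174 + 10 log₁₀(B) + NF + SNR_min
= −174 + 74.81 + 7.90 + 22.4
= −68.89 dBm → −68.9 dBm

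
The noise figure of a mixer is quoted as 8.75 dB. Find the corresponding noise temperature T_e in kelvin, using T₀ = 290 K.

1885 K

F = 10^(8.75/10) = 7.49894
T_e = (F − 1)·T₀ = (7.49894 − 1) × 290 = 1885 K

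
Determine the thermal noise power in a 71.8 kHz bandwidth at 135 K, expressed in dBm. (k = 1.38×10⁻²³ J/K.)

−128.7 dBm

P_n = kTB = 1.38×10⁻²³ × 135 × 7.18×10⁴ = 1.34×10⁻¹⁶ W
In dBm: 10 log₁₀(1.34×10⁻¹⁶ / 10⁻³) = −128.7 dBm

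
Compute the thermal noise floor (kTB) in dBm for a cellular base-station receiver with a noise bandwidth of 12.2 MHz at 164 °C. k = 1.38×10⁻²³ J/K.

T = 164 °C + 273.15 = 437.15 K
P_n = kTB = 1.38×10⁻²³ × 437.15 × 1.22×10⁷ = 7.36×10⁻¹⁴ W
In dBm: 10 log₁₀(7.36×10⁻¹⁴ / 10⁻³) = −101.3 dBm

−101.3 dBm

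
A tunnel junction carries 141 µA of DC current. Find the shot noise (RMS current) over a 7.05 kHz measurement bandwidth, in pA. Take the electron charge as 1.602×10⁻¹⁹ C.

564 pA

I_n = √(2qI·B)
2qI·B = 2 × 1.602×10⁻¹⁹ × 1.41×10⁻⁴ × 7.05×10³ = 3.18×10⁻¹⁹ A²
I_n = √(3.18×10⁻¹⁹) = 5.64×10⁻¹⁰ A = 564 pA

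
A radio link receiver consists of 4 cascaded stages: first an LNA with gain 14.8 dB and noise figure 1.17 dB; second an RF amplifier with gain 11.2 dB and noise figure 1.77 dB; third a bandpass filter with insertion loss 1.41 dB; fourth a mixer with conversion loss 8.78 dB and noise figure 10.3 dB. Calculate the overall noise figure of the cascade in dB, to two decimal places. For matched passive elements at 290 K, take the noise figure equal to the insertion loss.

1.34 dB

Convert to linear (a loss of L dB is a gain of −L dB): F_i = 10^(NF_i/10), G_i = 10^(G_i,dB/10)
  Stage 1: F_1 = 10^(1.17/10) = 1.309, G_1 = 10^(14.8/10) = 30.20
  Stage 2: F_2 = 10^(1.77/10) = 1.503, G_2 = 10^(11.2/10) = 13.18
  Stage 3: F_3 = 10^(1.41/10) = 1.384, G_3 = 10^(−1.41/10) = 0.7228
  Stage 4: F_4 = 10^(10.3/10) = 10.72, G_4 = 10^(−8.78/10) = 0.1324
Friis cascade:
  F = 1.309 + (1.503 − 1)/30.20 + (1.384 − 1)/398.1 + (10.72 − 1)/287.7 = 1.361
NF = 10 log₁₀(1.361) = 1.34 dB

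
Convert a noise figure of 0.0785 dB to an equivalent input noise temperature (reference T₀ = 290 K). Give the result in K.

F = 10^(0.0785/10) = 1.01824
T_e = (F − 1)·T₀ = (1.01824 − 1) × 290 = 5.29 K

5.29 K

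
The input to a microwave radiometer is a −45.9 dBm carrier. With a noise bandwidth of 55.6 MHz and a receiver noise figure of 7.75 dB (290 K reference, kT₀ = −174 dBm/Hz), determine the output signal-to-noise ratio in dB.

42.9 dB

Noise floor: N = −174 + 10 log₁₀(B) + NF
10 log₁₀(5.56×10⁷) = 77.45 dB
N = −174 + 77.45 + 7.75 = −88.80 dBm
SNR = P_sig − N = −45.9 − (−88.80) = 42.90 dB → 42.9 dB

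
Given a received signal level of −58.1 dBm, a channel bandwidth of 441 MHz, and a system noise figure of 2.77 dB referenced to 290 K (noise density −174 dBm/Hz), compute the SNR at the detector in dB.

Noise floor: N = −174 + 10 log₁₀(B) + NF
10 log₁₀(4.41×10⁸) = 86.44 dB
N = −174 + 86.44 + 2.77 = −84.79 dBm
SNR = P_sig − N = −58.1 − (−84.79) = 26.69 dB → 26.7 dB

26.7 dB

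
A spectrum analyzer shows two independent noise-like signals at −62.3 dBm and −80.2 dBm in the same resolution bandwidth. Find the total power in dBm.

−62.2 dBm

Convert to linear, add, convert back:
P₁ = 5.89×10⁻¹⁰ W, P₂ = 9.55×10⁻¹² W
P_tot = 5.98×10⁻¹⁰ W → 10 log₁₀(P_tot / 10⁻³) = −62.2 dBm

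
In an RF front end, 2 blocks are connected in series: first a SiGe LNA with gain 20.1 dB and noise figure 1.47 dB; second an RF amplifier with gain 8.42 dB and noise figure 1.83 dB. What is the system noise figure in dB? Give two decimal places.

Convert to linear (a loss of L dB is a gain of −L dB): F_i = 10^(NF_i/10), G_i = 10^(G_i,dB/10)
  Stage 1: F_1 = 10^(1.47/10) = 1.403, G_1 = 10^(20.1/10) = 102.3
  Stage 2: F_2 = 10^(1.83/10) = 1.524, G_2 = 10^(8.42/10) = 6.950
Friis cascade:
  F = 1.403 + (1.524 − 1)/102.3 = 1.408
NF = 10 log₁₀(1.408) = 1.49 dB

1.49 dB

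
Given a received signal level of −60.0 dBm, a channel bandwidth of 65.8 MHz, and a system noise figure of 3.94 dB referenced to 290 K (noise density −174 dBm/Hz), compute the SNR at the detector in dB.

Noise floor: N = −174 + 10 log₁₀(B) + NF
10 log₁₀(6.58×10⁷) = 78.18 dB
N = −174 + 78.18 + 3.94 = −91.88 dBm
SNR = P_sig − N = −60.0 − (−91.88) = 31.88 dB → 31.9 dB

31.9 dB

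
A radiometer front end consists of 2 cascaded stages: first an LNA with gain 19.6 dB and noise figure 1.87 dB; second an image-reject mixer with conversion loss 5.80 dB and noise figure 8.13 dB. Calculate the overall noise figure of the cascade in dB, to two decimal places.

2.04 dB

Convert to linear (a loss of L dB is a gain of −L dB): F_i = 10^(NF_i/10), G_i = 10^(G_i,dB/10)
  Stage 1: F_1 = 10^(1.87/10) = 1.538, G_1 = 10^(19.6/10) = 91.20
  Stage 2: F_2 = 10^(8.13/10) = 6.501, G_2 = 10^(−5.80/10) = 0.2630
Friis cascade:
  F = 1.538 + (6.501 − 1)/91.20 = 1.598
NF = 10 log₁₀(1.598) = 2.04 dB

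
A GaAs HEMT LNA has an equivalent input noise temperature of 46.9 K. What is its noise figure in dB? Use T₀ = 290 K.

F = 1 + T_e/T₀ = 1 + 46.9/290 = 1.16172
NF = 10 log₁₀(1.16172) = 0.651 dB

0.651 dB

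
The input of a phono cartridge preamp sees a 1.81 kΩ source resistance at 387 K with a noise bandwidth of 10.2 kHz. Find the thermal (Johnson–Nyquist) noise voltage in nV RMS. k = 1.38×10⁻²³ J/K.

628 nV

V_n = √(4kTRB)
4kTRB = 4 × 1.38×10⁻²³ × 387 × 1.81×10³ × 1.02×10⁴ = 3.94×10⁻¹³ V²
V_n = √(3.94×10⁻¹³) = 6.28×10⁻⁷ V = 628 nV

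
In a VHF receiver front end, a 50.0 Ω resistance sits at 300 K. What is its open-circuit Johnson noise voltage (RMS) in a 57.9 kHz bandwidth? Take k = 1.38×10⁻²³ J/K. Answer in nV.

219 nV

V_n = √(4kTRB)
4kTRB = 4 × 1.38×10⁻²³ × 300 × 5.00×10¹ × 5.79×10⁴ = 4.79×10⁻¹⁴ V²
V_n = √(4.79×10⁻¹⁴) = 2.19×10⁻⁷ V = 219 nV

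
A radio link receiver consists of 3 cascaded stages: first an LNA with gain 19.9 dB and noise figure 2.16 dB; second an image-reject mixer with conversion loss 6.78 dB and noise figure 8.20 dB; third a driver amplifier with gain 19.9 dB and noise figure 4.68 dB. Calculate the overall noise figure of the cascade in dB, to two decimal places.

Convert to linear (a loss of L dB is a gain of −L dB): F_i = 10^(NF_i/10), G_i = 10^(G_i,dB/10)
  Stage 1: F_1 = 10^(2.16/10) = 1.644, G_1 = 10^(19.9/10) = 97.72
  Stage 2: F_2 = 10^(8.20/10) = 6.607, G_2 = 10^(−6.78/10) = 0.2099
  Stage 3: F_3 = 10^(4.68/10) = 2.938, G_3 = 10^(19.9/10) = 97.72
Friis cascade:
  F = 1.644 + (6.607 − 1)/97.72 + (2.938 − 1)/20.51 = 1.796
NF = 10 log₁₀(1.796) = 2.54 dB

2.54 dB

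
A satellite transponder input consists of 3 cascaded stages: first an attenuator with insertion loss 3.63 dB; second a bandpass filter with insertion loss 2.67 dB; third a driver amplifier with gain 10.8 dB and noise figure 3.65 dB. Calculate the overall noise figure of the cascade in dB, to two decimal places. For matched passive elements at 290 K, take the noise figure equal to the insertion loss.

Convert to linear (a loss of L dB is a gain of −L dB): F_i = 10^(NF_i/10), G_i = 10^(G_i,dB/10)
  Stage 1: F_1 = 10^(3.63/10) = 2.307, G_1 = 10^(−3.63/10) = 0.4335
  Stage 2: F_2 = 10^(2.67/10) = 1.849, G_2 = 10^(−2.67/10) = 0.5408
  Stage 3: F_3 = 10^(3.65/10) = 2.317, G_3 = 10^(10.8/10) = 12.02
Friis cascade:
  F = 2.307 + (1.849 − 1)/0.4335 + (2.317 − 1)/0.2344 = 9.886
NF = 10 log₁₀(9.886) = 9.95 dB

9.95 dB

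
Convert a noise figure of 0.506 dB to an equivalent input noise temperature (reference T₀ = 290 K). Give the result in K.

F = 10^(0.506/10) = 1.12357
T_e = (F − 1)·T₀ = (1.12357 − 1) × 290 = 35.8 K

35.8 K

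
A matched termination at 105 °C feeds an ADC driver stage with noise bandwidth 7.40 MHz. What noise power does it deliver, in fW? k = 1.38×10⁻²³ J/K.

38.6 fW

T = 105 °C + 273.15 = 378.15 K
P_n = kTB = 1.38×10⁻²³ × 378.15 × 7.40×10⁶ = 3.86×10⁻¹⁴ W = 38.6 fW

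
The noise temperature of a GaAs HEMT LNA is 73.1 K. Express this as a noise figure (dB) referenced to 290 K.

F = 1 + T_e/T₀ = 1 + 73.1/290 = 1.25207
NF = 10 log₁₀(1.25207) = 0.976 dB

0.976 dB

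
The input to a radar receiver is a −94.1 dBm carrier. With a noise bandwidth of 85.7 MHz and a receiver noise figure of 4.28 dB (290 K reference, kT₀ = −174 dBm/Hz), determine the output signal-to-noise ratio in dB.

−3.7 dB

Noise floor: N = −174 + 10 log₁₀(B) + NF
10 log₁₀(8.57×10⁷) = 79.33 dB
N = −174 + 79.33 + 4.28 = −90.39 dBm
SNR = P_sig − N = −94.1 − (−90.39) = −3.71 dB → −3.7 dB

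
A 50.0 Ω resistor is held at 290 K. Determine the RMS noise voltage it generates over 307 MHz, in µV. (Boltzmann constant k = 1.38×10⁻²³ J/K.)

V_n = √(4kTRB)
4kTRB = 4 × 1.38×10⁻²³ × 290 × 5.00×10¹ × 3.07×10⁸ = 2.46×10⁻¹⁰ V²
V_n = √(2.46×10⁻¹⁰) = 1.57×10⁻⁵ V = 15.7 µV

15.7 µV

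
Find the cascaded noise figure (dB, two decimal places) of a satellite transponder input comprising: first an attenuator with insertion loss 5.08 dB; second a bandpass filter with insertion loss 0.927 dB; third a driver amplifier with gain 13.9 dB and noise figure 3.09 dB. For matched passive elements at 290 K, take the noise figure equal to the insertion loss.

Convert to linear (a loss of L dB is a gain of −L dB): F_i = 10^(NF_i/10), G_i = 10^(G_i,dB/10)
  Stage 1: F_1 = 10^(5.08/10) = 3.221, G_1 = 10^(−5.08/10) = 0.3105
  Stage 2: F_2 = 10^(0.927/10) = 1.238, G_2 = 10^(−0.927/10) = 0.8078
  Stage 3: F_3 = 10^(3.09/10) = 2.037, G_3 = 10^(13.9/10) = 24.55
Friis cascade:
  F = 3.221 + (1.238 − 1)/0.3105 + (2.037 − 1)/0.2508 = 8.123
NF = 10 log₁₀(8.123) = 9.10 dB

9.10 dB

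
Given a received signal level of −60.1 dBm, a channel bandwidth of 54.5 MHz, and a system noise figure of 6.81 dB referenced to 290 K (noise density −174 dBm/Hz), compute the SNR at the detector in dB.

Noise floor: N = −174 + 10 log₁₀(B) + NF
10 log₁₀(5.45×10⁷) = 77.36 dB
N = −174 + 77.36 + 6.81 = −89.83 dBm
SNR = P_sig − N = −60.1 − (−89.83) = 29.73 dB → 29.7 dB

29.7 dB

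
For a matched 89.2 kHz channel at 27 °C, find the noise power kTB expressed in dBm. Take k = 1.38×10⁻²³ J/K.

−124.3 dBm

T = 27 °C + 273.15 = 300.15 K
P_n = kTB = 1.38×10⁻²³ × 300.15 × 8.92×10⁴ = 3.69×10⁻¹⁶ W
In dBm: 10 log₁₀(3.69×10⁻¹⁶ / 10⁻³) = −124.3 dBm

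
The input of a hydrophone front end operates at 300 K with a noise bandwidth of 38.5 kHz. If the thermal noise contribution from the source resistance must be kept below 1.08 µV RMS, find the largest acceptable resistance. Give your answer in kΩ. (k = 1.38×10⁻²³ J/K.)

1.83 kΩ

Johnson–Nyquist: V_n = √(4kTRB) ⇒ R = V_n² / (4kTB)
4kTB = 4 × 1.38×10⁻²³ × 300 × 3.85×10⁴ = 6.38×10⁻¹⁶
R = (1.08×10⁻⁶)² / 6.38×10⁻¹⁶ = 1.83×10³ Ω = 1.83 kΩ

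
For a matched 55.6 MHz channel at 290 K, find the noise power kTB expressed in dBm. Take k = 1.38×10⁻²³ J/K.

−96.5 dBm

P_n = kTB = 1.38×10⁻²³ × 290 × 5.56×10⁷ = 2.23×10⁻¹³ W
In dBm: 10 log₁₀(2.23×10⁻¹³ / 10⁻³) = −96.5 dBm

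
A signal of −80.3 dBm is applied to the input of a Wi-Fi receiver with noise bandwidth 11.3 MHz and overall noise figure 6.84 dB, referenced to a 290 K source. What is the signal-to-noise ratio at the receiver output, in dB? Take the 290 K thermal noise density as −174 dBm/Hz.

16.3 dB

Noise floor: N = −174 + 10 log₁₀(B) + NF
10 log₁₀(1.13×10⁷) = 70.53 dB
N = −174 + 70.53 + 6.84 = −96.63 dBm
SNR = P_sig − N = −80.3 − (−96.63) = 16.33 dB → 16.3 dB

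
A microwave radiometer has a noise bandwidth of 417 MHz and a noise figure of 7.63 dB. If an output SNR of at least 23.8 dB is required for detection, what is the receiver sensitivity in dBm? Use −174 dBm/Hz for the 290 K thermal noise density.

Sensitivity = −174 + 10 log₁₀(B) + NF + SNR_min
= −174 + 86.2 + 7.63 + 23.8
= −56.37 dBm → −56.4 dBm

−56.4 dBm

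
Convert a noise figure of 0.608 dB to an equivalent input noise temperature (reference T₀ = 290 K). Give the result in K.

F = 10^(0.608/10) = 1.15027
T_e = (F − 1)·T₀ = (1.15027 − 1) × 290 = 43.6 K

43.6 K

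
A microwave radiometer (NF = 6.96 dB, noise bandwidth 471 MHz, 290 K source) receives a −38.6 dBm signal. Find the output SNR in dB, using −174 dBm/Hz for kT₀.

41.7 dB

Noise floor: N = −174 + 10 log₁₀(B) + NF
10 log₁₀(4.71×10⁸) = 86.73 dB
N = −174 + 86.73 + 6.96 = −80.31 dBm
SNR = P_sig − N = −38.6 − (−80.31) = 41.71 dB → 41.7 dB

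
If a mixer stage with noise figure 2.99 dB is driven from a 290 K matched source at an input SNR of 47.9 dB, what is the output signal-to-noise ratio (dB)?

44.91 dB

By definition F = SNR_in/SNR_out, so in dB: SNR_out = SNR_in − NF
SNR_out = 47.9 − 2.99 = 44.91 dB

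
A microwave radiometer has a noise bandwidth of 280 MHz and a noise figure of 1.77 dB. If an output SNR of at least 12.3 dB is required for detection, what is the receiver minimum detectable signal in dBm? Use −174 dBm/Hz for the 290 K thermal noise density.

−75.5 dBm

Sensitivity = −174 + 10 log₁₀(B) + NF + SNR_min
= −174 + 84.47 + 1.77 + 12.3
= −75.46 dBm → −75.5 dBm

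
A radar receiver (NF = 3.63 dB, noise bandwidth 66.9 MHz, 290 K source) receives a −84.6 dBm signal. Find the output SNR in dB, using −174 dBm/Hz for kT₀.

Noise floor: N = −174 + 10 log₁₀(B) + NF
10 log₁₀(6.69×10⁷) = 78.25 dB
N = −174 + 78.25 + 3.63 = −92.12 dBm
SNR = P_sig − N = −84.6 − (−92.12) = 7.52 dB → 7.5 dB

7.5 dB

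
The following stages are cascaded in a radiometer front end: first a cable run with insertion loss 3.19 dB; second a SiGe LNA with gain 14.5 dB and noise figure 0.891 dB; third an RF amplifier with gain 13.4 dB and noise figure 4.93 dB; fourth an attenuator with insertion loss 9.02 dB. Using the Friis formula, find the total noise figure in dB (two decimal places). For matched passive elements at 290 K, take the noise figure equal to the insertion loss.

4.38 dB

Convert to linear (a loss of L dB is a gain of −L dB): F_i = 10^(NF_i/10), G_i = 10^(G_i,dB/10)
  Stage 1: F_1 = 10^(3.19/10) = 2.084, G_1 = 10^(−3.19/10) = 0.4797
  Stage 2: F_2 = 10^(0.891/10) = 1.228, G_2 = 10^(14.5/10) = 28.18
  Stage 3: F_3 = 10^(4.93/10) = 3.112, G_3 = 10^(13.4/10) = 21.88
  Stage 4: F_4 = 10^(9.02/10) = 7.980, G_4 = 10^(−9.02/10) = 0.1253
Friis cascade:
  F = 2.084 + (1.228 − 1)/0.4797 + (3.112 − 1)/13.52 + (7.980 − 1)/295.8 = 2.739
NF = 10 log₁₀(2.739) = 4.38 dB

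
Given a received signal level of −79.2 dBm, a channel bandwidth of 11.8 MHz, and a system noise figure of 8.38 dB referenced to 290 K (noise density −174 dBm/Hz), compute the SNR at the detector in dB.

Noise floor: N = −174 + 10 log₁₀(B) + NF
10 log₁₀(1.18×10⁷) = 70.72 dB
N = −174 + 70.72 + 8.38 = −94.90 dBm
SNR = P_sig − N = −79.2 − (−94.90) = 15.70 dB → 15.7 dB

15.7 dB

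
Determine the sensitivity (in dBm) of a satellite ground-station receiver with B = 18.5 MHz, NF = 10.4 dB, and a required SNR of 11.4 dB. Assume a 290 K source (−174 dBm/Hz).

−79.5 dBm

Sensitivity = −174 + 10 log₁₀(B) + NF + SNR_min
= −174 + 72.67 + 10.4 + 11.4
= −79.53 dBm → −79.5 dBm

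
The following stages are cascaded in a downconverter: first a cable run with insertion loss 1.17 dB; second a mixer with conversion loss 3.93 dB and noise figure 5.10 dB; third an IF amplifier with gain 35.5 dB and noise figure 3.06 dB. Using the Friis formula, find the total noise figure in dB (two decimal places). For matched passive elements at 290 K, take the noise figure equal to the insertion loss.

Convert to linear (a loss of L dB is a gain of −L dB): F_i = 10^(NF_i/10), G_i = 10^(G_i,dB/10)
  Stage 1: F_1 = 10^(1.17/10) = 1.309, G_1 = 10^(−1.17/10) = 0.7638
  Stage 2: F_2 = 10^(5.10/10) = 3.236, G_2 = 10^(−3.93/10) = 0.4046
  Stage 3: F_3 = 10^(3.06/10) = 2.023, G_3 = 10^(35.5/10) = 3548
Friis cascade:
  F = 1.309 + (3.236 − 1)/0.7638 + (2.023 − 1)/0.3090 = 7.547
NF = 10 log₁₀(7.547) = 8.78 dB

8.78 dB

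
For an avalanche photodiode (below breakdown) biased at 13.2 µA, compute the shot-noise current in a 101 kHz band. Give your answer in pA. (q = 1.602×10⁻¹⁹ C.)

I_n = √(2qI·B)
2qI·B = 2 × 1.602×10⁻¹⁹ × 1.32×10⁻⁵ × 1.01×10⁵ = 4.27×10⁻¹⁹ A²
I_n = √(4.27×10⁻¹⁹) = 6.54×10⁻¹⁰ A = 654 pA

654 pA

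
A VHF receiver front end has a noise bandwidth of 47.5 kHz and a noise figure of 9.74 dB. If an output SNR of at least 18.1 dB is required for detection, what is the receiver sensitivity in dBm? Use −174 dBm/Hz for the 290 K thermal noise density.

Sensitivity = −174 + 10 log₁₀(B) + NF + SNR_min
= −174 + 46.77 + 9.74 + 18.1
= −99.39 dBm → −99.4 dBm

−99.4 dBm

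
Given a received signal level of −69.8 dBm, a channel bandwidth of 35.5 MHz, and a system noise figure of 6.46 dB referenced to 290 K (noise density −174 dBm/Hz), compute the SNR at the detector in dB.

Noise floor: N = −174 + 10 log₁₀(B) + NF
10 log₁₀(3.55×10⁷) = 75.5 dB
N = −174 + 75.5 + 6.46 = −92.04 dBm
SNR = P_sig − N = −69.8 − (−92.04) = 22.24 dB → 22.2 dB

22.2 dB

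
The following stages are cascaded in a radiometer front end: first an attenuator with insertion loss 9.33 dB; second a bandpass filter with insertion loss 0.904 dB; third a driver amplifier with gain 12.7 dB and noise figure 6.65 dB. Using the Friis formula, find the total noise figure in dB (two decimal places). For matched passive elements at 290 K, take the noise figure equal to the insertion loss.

Convert to linear (a loss of L dB is a gain of −L dB): F_i = 10^(NF_i/10), G_i = 10^(G_i,dB/10)
  Stage 1: F_1 = 10^(9.33/10) = 8.570, G_1 = 10^(−9.33/10) = 0.1167
  Stage 2: F_2 = 10^(0.904/10) = 1.231, G_2 = 10^(−0.904/10) = 0.8121
  Stage 3: F_3 = 10^(6.65/10) = 4.624, G_3 = 10^(12.7/10) = 18.62
Friis cascade:
  F = 8.570 + (1.231 − 1)/0.1167 + (4.624 − 1)/0.09475 = 48.80
NF = 10 log₁₀(48.80) = 16.88 dB

16.88 dB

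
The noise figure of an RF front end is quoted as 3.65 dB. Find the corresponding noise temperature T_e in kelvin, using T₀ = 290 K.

382 K

F = 10^(3.65/10) = 2.31739
T_e = (F − 1)·T₀ = (2.31739 − 1) × 290 = 382 K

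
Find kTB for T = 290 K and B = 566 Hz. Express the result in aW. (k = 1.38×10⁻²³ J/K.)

P_n = kTB = 1.38×10⁻²³ × 290 × 5.66×10² = 2.27×10⁻¹⁸ W = 2.27 aW

2.27 aW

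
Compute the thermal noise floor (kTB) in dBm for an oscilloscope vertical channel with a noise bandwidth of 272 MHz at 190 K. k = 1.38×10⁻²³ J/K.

P_n = kTB = 1.38×10⁻²³ × 190 × 2.72×10⁸ = 7.13×10⁻¹³ W
In dBm: 10 log₁₀(7.13×10⁻¹³ / 10⁻³) = −91.5 dBm

−91.5 dBm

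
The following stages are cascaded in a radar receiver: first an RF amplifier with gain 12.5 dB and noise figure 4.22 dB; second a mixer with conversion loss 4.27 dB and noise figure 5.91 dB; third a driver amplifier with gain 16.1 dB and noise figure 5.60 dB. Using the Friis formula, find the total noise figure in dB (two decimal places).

Convert to linear (a loss of L dB is a gain of −L dB): F_i = 10^(NF_i/10), G_i = 10^(G_i,dB/10)
  Stage 1: F_1 = 10^(4.22/10) = 2.642, G_1 = 10^(12.5/10) = 17.78
  Stage 2: F_2 = 10^(5.91/10) = 3.899, G_2 = 10^(−4.27/10) = 0.3741
  Stage 3: F_3 = 10^(5.60/10) = 3.631, G_3 = 10^(16.1/10) = 40.74
Friis cascade:
  F = 2.642 + (3.899 − 1)/17.78 + (3.631 − 1)/6.653 = 3.201
NF = 10 log₁₀(3.201) = 5.05 dB

5.05 dB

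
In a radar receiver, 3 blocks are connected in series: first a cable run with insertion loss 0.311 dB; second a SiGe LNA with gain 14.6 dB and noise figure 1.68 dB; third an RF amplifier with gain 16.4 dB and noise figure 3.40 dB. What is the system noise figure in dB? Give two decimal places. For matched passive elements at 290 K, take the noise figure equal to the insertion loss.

2.11 dB

Convert to linear (a loss of L dB is a gain of −L dB): F_i = 10^(NF_i/10), G_i = 10^(G_i,dB/10)
  Stage 1: F_1 = 10^(0.311/10) = 1.074, G_1 = 10^(−0.311/10) = 0.9309
  Stage 2: F_2 = 10^(1.68/10) = 1.472, G_2 = 10^(14.6/10) = 28.84
  Stage 3: F_3 = 10^(3.40/10) = 2.188, G_3 = 10^(16.4/10) = 43.65
Friis cascade:
  F = 1.074 + (1.472 − 1)/0.9309 + (2.188 − 1)/26.85 = 1.626
NF = 10 log₁₀(1.626) = 2.11 dB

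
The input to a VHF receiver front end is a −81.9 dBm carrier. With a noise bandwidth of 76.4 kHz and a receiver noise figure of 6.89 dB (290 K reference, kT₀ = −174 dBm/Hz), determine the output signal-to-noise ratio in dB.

Noise floor: N = −174 + 10 log₁₀(B) + NF
10 log₁₀(7.64×10⁴) = 48.83 dB
N = −174 + 48.83 + 6.89 = −118.28 dBm
SNR = P_sig − N = −81.9 − (−118.28) = 36.38 dB → 36.4 dB

36.4 dB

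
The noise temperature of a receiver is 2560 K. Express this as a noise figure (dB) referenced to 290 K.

9.92 dB

F = 1 + T_e/T₀ = 1 + 2560/290 = 9.82759
NF = 10 log₁₀(9.82759) = 9.92 dB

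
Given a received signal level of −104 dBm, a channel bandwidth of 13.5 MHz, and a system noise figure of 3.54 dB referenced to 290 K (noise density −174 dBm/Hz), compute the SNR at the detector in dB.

−4.8 dB

Noise floor: N = −174 + 10 log₁₀(B) + NF
10 log₁₀(1.35×10⁷) = 71.3 dB
N = −174 + 71.3 + 3.54 = −99.16 dBm
SNR = P_sig − N = −104 − (−99.16) = −4.84 dB → −4.8 dB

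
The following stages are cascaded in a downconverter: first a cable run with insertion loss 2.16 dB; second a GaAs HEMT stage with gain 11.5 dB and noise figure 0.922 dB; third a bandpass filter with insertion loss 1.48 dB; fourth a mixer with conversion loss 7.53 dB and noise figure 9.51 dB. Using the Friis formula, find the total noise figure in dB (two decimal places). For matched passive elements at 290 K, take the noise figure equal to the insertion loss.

Convert to linear (a loss of L dB is a gain of −L dB): F_i = 10^(NF_i/10), G_i = 10^(G_i,dB/10)
  Stage 1: F_1 = 10^(2.16/10) = 1.644, G_1 = 10^(−2.16/10) = 0.6081
  Stage 2: F_2 = 10^(0.922/10) = 1.237, G_2 = 10^(11.5/10) = 14.13
  Stage 3: F_3 = 10^(1.48/10) = 1.406, G_3 = 10^(−1.48/10) = 0.7112
  Stage 4: F_4 = 10^(9.51/10) = 8.933, G_4 = 10^(−7.53/10) = 0.1766
Friis cascade:
  F = 1.644 + (1.237 − 1)/0.6081 + (1.406 − 1)/8.590 + (8.933 − 1)/6.109 = 3.379
NF = 10 log₁₀(3.379) = 5.29 dB

5.29 dB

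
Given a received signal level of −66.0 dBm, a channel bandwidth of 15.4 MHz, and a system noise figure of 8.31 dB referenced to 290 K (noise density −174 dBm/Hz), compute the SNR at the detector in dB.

Noise floor: N = −174 + 10 log₁₀(B) + NF
10 log₁₀(1.54×10⁷) = 71.88 dB
N = −174 + 71.88 + 8.31 = −93.81 dBm
SNR = P_sig − N = −66.0 − (−93.81) = 27.81 dB → 27.8 dB

27.8 dB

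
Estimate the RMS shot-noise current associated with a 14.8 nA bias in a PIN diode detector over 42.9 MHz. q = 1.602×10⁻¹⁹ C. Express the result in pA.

451 pA

I_n = √(2qI·B)
2qI·B = 2 × 1.602×10⁻¹⁹ × 1.48×10⁻⁸ × 4.29×10⁷ = 2.03×10⁻¹⁹ A²
I_n = √(2.03×10⁻¹⁹) = 4.51×10⁻¹⁰ A = 451 pA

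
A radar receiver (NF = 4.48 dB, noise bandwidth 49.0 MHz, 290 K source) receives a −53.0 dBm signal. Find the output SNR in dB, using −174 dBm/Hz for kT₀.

Noise floor: N = −174 + 10 log₁₀(B) + NF
10 log₁₀(4.90×10⁷) = 76.9 dB
N = −174 + 76.9 + 4.48 = −92.62 dBm
SNR = P_sig − N = −53.0 − (−92.62) = 39.62 dB → 39.6 dB

39.6 dB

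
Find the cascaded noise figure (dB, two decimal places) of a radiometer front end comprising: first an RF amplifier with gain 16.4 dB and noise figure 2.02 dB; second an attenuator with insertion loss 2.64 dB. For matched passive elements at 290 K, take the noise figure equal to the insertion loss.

2.07 dB

Convert to linear (a loss of L dB is a gain of −L dB): F_i = 10^(NF_i/10), G_i = 10^(G_i,dB/10)
  Stage 1: F_1 = 10^(2.02/10) = 1.592, G_1 = 10^(16.4/10) = 43.65
  Stage 2: F_2 = 10^(2.64/10) = 1.837, G_2 = 10^(−2.64/10) = 0.5445
Friis cascade:
  F = 1.592 + (1.837 − 1)/43.65 = 1.611
NF = 10 log₁₀(1.611) = 2.07 dB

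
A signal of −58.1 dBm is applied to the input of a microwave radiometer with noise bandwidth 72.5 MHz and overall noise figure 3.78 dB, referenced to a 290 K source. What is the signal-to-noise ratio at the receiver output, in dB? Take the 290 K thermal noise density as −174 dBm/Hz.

Noise floor: N = −174 + 10 log₁₀(B) + NF
10 log₁₀(7.25×10⁷) = 78.6 dB
N = −174 + 78.6 + 3.78 = −91.62 dBm
SNR = P_sig − N = −58.1 − (−91.62) = 33.52 dB → 33.5 dB

33.5 dB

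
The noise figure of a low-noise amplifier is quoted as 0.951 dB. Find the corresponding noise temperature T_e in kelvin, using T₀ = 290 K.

71.0 K

F = 10^(0.951/10) = 1.2448
T_e = (F − 1)·T₀ = (1.2448 − 1) × 290 = 71.0 K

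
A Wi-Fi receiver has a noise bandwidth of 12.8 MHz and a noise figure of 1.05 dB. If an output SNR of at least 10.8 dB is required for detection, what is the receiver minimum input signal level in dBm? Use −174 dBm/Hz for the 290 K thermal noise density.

Sensitivity = −174 + 10 log₁₀(B) + NF + SNR_min
= −174 + 71.07 + 1.05 + 10.8
= −91.08 dBm → −91.1 dBm

−91.1 dBm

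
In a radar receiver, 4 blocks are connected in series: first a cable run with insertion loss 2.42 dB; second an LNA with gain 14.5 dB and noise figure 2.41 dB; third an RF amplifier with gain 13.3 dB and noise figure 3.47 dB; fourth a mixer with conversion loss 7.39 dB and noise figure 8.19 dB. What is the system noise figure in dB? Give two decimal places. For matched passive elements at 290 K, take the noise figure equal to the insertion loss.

4.96 dB

Convert to linear (a loss of L dB is a gain of −L dB): F_i = 10^(NF_i/10), G_i = 10^(G_i,dB/10)
  Stage 1: F_1 = 10^(2.42/10) = 1.746, G_1 = 10^(−2.42/10) = 0.5728
  Stage 2: F_2 = 10^(2.41/10) = 1.742, G_2 = 10^(14.5/10) = 28.18
  Stage 3: F_3 = 10^(3.47/10) = 2.223, G_3 = 10^(13.3/10) = 21.38
  Stage 4: F_4 = 10^(8.19/10) = 6.592, G_4 = 10^(−7.39/10) = 0.1824
Friis cascade:
  F = 1.746 + (1.742 − 1)/0.5728 + (2.223 − 1)/16.14 + (6.592 − 1)/345.1 = 3.133
NF = 10 log₁₀(3.133) = 4.96 dB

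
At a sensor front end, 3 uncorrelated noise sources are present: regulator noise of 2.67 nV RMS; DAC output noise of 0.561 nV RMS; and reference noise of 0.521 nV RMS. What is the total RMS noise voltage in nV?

Uncorrelated sources add in power (mean-square): V_tot = √(ΣV_i²)
V_tot = √[(2.67×10⁻⁹)² + (5.61×10⁻¹⁰)² + (5.21×10⁻¹⁰)²] = 2.78×10⁻⁹ V = 2.78 nV

2.78 nV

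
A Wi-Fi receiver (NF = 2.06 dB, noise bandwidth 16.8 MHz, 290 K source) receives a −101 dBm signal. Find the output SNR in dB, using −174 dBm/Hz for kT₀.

Noise floor: N = −174 + 10 log₁₀(B) + NF
10 log₁₀(1.68×10⁷) = 72.25 dB
N = −174 + 72.25 + 2.06 = −99.69 dBm
SNR = P_sig − N = −101 − (−99.69) = −1.31 dB → −1.3 dB

−1.3 dB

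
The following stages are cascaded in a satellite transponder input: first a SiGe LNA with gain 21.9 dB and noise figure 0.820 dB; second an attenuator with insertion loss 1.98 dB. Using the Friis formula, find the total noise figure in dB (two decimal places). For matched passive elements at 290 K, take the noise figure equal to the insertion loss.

Convert to linear (a loss of L dB is a gain of −L dB): F_i = 10^(NF_i/10), G_i = 10^(G_i,dB/10)
  Stage 1: F_1 = 10^(0.820/10) = 1.208, G_1 = 10^(21.9/10) = 154.9
  Stage 2: F_2 = 10^(1.98/10) = 1.578, G_2 = 10^(−1.98/10) = 0.6339
Friis cascade:
  F = 1.208 + (1.578 − 1)/154.9 = 1.212
NF = 10 log₁₀(1.212) = 0.83 dB

0.83 dB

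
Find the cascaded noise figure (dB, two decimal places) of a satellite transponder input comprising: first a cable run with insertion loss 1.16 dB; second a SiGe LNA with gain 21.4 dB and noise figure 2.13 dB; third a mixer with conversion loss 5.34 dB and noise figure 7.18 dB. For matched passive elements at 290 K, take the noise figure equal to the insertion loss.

3.37 dB

Convert to linear (a loss of L dB is a gain of −L dB): F_i = 10^(NF_i/10), G_i = 10^(G_i,dB/10)
  Stage 1: F_1 = 10^(1.16/10) = 1.306, G_1 = 10^(−1.16/10) = 0.7656
  Stage 2: F_2 = 10^(2.13/10) = 1.633, G_2 = 10^(21.4/10) = 138.0
  Stage 3: F_3 = 10^(7.18/10) = 5.224, G_3 = 10^(−5.34/10) = 0.2924
Friis cascade:
  F = 1.306 + (1.633 − 1)/0.7656 + (5.224 − 1)/105.7 = 2.173
NF = 10 log₁₀(2.173) = 3.37 dB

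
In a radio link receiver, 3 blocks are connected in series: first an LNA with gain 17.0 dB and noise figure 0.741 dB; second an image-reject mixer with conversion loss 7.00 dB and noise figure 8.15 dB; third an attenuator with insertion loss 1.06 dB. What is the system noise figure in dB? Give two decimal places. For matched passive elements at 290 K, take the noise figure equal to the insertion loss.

1.22 dB

Convert to linear (a loss of L dB is a gain of −L dB): F_i = 10^(NF_i/10), G_i = 10^(G_i,dB/10)
  Stage 1: F_1 = 10^(0.741/10) = 1.186, G_1 = 10^(17.0/10) = 50.12
  Stage 2: F_2 = 10^(8.15/10) = 6.531, G_2 = 10^(−7.00/10) = 0.1995
  Stage 3: F_3 = 10^(1.06/10) = 1.276, G_3 = 10^(−1.06/10) = 0.7834
Friis cascade:
  F = 1.186 + (6.531 − 1)/50.12 + (1.276 − 1)/10.00 = 1.324
NF = 10 log₁₀(1.324) = 1.22 dB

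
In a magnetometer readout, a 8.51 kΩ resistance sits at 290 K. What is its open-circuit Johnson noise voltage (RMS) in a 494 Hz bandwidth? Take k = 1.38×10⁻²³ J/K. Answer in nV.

V_n = √(4kTRB)
4kTRB = 4 × 1.38×10⁻²³ × 290 × 8.51×10³ × 4.94×10² = 6.73×10⁻¹⁴ V²
V_n = √(6.73×10⁻¹⁴) = 2.59×10⁻⁷ V = 259 nV

259 nV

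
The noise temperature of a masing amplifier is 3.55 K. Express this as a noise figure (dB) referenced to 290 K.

0.053 dB

F = 1 + T_e/T₀ = 1 + 3.55/290 = 1.01224
NF = 10 log₁₀(1.01224) = 0.053 dB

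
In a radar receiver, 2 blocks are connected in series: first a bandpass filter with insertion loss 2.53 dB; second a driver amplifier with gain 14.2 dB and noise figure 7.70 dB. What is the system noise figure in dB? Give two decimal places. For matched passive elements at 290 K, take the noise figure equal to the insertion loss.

10.23 dB

Convert to linear (a loss of L dB is a gain of −L dB): F_i = 10^(NF_i/10), G_i = 10^(G_i,dB/10)
  Stage 1: F_1 = 10^(2.53/10) = 1.791, G_1 = 10^(−2.53/10) = 0.5585
  Stage 2: F_2 = 10^(7.70/10) = 5.888, G_2 = 10^(14.2/10) = 26.30
Friis cascade:
  F = 1.791 + (5.888 − 1)/0.5585 = 10.54
NF = 10 log₁₀(10.54) = 10.23 dB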